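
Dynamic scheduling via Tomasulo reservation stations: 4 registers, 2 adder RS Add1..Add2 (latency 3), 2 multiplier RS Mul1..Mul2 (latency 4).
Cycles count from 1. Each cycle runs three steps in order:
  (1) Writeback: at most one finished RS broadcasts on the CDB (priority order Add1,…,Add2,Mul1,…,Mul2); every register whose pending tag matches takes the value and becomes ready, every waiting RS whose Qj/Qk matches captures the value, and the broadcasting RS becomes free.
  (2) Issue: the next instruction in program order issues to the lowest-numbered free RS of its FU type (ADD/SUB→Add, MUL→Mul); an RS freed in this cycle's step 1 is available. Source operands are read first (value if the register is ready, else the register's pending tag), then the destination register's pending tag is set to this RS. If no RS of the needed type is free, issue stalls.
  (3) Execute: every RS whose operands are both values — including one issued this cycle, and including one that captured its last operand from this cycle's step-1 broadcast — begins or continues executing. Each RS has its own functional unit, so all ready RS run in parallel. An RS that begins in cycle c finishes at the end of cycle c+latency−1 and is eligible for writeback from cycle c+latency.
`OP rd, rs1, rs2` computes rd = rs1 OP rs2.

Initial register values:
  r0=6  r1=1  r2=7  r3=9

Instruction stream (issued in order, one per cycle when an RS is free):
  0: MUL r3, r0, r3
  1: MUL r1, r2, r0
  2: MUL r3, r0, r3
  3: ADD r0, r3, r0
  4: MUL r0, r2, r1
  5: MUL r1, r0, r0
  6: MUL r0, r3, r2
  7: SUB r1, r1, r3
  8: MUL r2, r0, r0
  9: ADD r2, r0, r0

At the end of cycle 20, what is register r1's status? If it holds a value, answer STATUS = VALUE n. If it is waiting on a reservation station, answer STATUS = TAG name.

STATUS = VALUE 86112

cycle 1: issue MUL r3<-Mul1 // r0:6,r1:1,r2:7,r3:Mul1
cycle 2: issue MUL r1<-Mul2 // r0:6,r1:Mul2,r2:7,r3:Mul1
cycle 3: stall // r0:6,r1:Mul2,r2:7,r3:Mul1
cycle 4: stall // r0:6,r1:Mul2,r2:7,r3:Mul1
cycle 5: CDB Mul1=54; issue MUL r3<-Mul1 // r0:6,r1:Mul2,r2:7,r3:Mul1
cycle 6: CDB Mul2=42; issue ADD r0<-Add1 // r0:Add1,r1:42,r2:7,r3:Mul1
cycle 7: issue MUL r0<-Mul2 // r0:Mul2,r1:42,r2:7,r3:Mul1
cycle 8: stall // r0:Mul2,r1:42,r2:7,r3:Mul1
cycle 9: CDB Mul1=324; issue MUL r1<-Mul1 // r0:Mul2,r1:Mul1,r2:7,r3:324
cycle 10: stall // r0:Mul2,r1:Mul1,r2:7,r3:324
cycle 11: CDB Mul2=294; issue MUL r0<-Mul2 // r0:Mul2,r1:Mul1,r2:7,r3:324
cycle 12: CDB Add1=330; issue SUB r1<-Add1 // r0:Mul2,r1:Add1,r2:7,r3:324
cycle 13: stall // r0:Mul2,r1:Add1,r2:7,r3:324
cycle 14: stall // r0:Mul2,r1:Add1,r2:7,r3:324
cycle 15: CDB Mul1=86436; issue MUL r2<-Mul1 // r0:Mul2,r1:Add1,r2:Mul1,r3:324
cycle 16: CDB Mul2=2268; issue ADD r2<-Add2 // r0:2268,r1:Add1,r2:Add2,r3:324
cycle 17: - // r0:2268,r1:Add1,r2:Add2,r3:324
cycle 18: CDB Add1=86112 // r0:2268,r1:86112,r2:Add2,r3:324
cycle 19: CDB Add2=4536 // r0:2268,r1:86112,r2:4536,r3:324
cycle 20: CDB Mul1=5143824 // r0:2268,r1:86112,r2:4536,r3:324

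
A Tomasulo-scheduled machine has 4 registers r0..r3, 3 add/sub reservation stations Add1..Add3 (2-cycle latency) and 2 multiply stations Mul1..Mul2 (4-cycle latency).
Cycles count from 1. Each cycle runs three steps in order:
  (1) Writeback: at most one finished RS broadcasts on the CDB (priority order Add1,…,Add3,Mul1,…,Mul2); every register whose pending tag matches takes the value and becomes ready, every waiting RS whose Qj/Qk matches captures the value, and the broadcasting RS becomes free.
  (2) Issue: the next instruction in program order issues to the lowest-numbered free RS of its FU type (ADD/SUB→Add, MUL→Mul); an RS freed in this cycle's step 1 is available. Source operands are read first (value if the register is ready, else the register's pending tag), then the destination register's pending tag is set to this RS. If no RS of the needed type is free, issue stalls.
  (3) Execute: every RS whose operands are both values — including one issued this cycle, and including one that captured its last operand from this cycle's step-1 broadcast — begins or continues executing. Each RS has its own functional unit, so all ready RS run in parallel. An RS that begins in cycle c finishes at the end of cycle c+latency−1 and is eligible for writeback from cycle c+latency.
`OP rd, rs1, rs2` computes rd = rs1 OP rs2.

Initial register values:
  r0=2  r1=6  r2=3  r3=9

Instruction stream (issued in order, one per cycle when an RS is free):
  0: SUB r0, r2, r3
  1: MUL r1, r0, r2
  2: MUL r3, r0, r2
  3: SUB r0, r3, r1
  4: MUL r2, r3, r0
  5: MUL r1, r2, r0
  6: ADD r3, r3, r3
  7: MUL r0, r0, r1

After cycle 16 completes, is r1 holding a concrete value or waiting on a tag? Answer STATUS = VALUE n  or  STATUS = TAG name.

cycle 1: issue SUB r0<-Add1 // r0:Add1,r1:6,r2:3,r3:9
cycle 2: issue MUL r1<-Mul1 // r0:Add1,r1:Mul1,r2:3,r3:9
cycle 3: CDB Add1=-6; issue MUL r3<-Mul2 // r0:-6,r1:Mul1,r2:3,r3:Mul2
cycle 4: issue SUB r0<-Add1 // r0:Add1,r1:Mul1,r2:3,r3:Mul2
cycle 5: stall // r0:Add1,r1:Mul1,r2:3,r3:Mul2
cycle 6: stall // r0:Add1,r1:Mul1,r2:3,r3:Mul2
cycle 7: CDB Mul1=-18; issue MUL r2<-Mul1 // r0:Add1,r1:-18,r2:Mul1,r3:Mul2
cycle 8: CDB Mul2=-18; issue MUL r1<-Mul2 // r0:Add1,r1:Mul2,r2:Mul1,r3:-18
cycle 9: issue ADD r3<-Add2 // r0:Add1,r1:Mul2,r2:Mul1,r3:Add2
cycle 10: CDB Add1=0; stall // r0:0,r1:Mul2,r2:Mul1,r3:Add2
cycle 11: CDB Add2=-36; stall // r0:0,r1:Mul2,r2:Mul1,r3:-36
cycle 12: stall // r0:0,r1:Mul2,r2:Mul1,r3:-36
cycle 13: stall // r0:0,r1:Mul2,r2:Mul1,r3:-36
cycle 14: CDB Mul1=0; issue MUL r0<-Mul1 // r0:Mul1,r1:Mul2,r2:0,r3:-36
cycle 15: - // r0:Mul1,r1:Mul2,r2:0,r3:-36
cycle 16: - // r0:Mul1,r1:Mul2,r2:0,r3:-36

STATUS = TAG Mul2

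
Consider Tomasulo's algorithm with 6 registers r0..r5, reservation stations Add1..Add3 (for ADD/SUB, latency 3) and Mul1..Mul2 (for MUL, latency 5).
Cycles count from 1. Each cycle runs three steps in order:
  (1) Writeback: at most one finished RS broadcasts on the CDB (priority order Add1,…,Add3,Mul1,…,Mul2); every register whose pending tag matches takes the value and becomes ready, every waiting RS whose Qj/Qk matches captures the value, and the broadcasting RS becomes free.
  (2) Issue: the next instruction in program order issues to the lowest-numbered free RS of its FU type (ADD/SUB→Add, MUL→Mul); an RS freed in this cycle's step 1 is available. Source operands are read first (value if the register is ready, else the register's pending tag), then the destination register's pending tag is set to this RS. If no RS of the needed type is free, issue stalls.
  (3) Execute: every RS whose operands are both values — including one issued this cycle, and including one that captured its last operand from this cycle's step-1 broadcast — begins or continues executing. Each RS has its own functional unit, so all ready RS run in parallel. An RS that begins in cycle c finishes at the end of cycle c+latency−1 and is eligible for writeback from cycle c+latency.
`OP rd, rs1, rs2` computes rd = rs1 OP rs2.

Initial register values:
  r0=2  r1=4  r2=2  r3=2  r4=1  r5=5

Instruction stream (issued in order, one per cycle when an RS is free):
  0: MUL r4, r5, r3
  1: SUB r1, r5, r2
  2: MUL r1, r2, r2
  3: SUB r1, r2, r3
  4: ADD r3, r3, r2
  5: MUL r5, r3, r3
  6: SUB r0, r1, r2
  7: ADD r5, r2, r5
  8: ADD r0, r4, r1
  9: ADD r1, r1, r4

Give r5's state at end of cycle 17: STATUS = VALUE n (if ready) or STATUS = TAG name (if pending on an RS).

cycle 1: issue MUL r4<-Mul1 // r0:2,r1:4,r2:2,r3:2,r4:Mul1,r5:5
cycle 2: issue SUB r1<-Add1 // r0:2,r1:Add1,r2:2,r3:2,r4:Mul1,r5:5
cycle 3: issue MUL r1<-Mul2 // r0:2,r1:Mul2,r2:2,r3:2,r4:Mul1,r5:5
cycle 4: issue SUB r1<-Add2 // r0:2,r1:Add2,r2:2,r3:2,r4:Mul1,r5:5
cycle 5: CDB Add1=3; issue ADD r3<-Add1 // r0:2,r1:Add2,r2:2,r3:Add1,r4:Mul1,r5:5
cycle 6: CDB Mul1=10; issue MUL r5<-Mul1 // r0:2,r1:Add2,r2:2,r3:Add1,r4:10,r5:Mul1
cycle 7: CDB Add2=0; issue SUB r0<-Add2 // r0:Add2,r1:0,r2:2,r3:Add1,r4:10,r5:Mul1
cycle 8: CDB Add1=4; issue ADD r5<-Add1 // r0:Add2,r1:0,r2:2,r3:4,r4:10,r5:Add1
cycle 9: CDB Mul2=4; issue ADD r0<-Add3 // r0:Add3,r1:0,r2:2,r3:4,r4:10,r5:Add1
cycle 10: CDB Add2=-2; issue ADD r1<-Add2 // r0:Add3,r1:Add2,r2:2,r3:4,r4:10,r5:Add1
cycle 11: - // r0:Add3,r1:Add2,r2:2,r3:4,r4:10,r5:Add1
cycle 12: CDB Add3=10 // r0:10,r1:Add2,r2:2,r3:4,r4:10,r5:Add1
cycle 13: CDB Add2=10 // r0:10,r1:10,r2:2,r3:4,r4:10,r5:Add1
cycle 14: CDB Mul1=16 // r0:10,r1:10,r2:2,r3:4,r4:10,r5:Add1
cycle 15: - // r0:10,r1:10,r2:2,r3:4,r4:10,r5:Add1
cycle 16: - // r0:10,r1:10,r2:2,r3:4,r4:10,r5:Add1
cycle 17: CDB Add1=18 // r0:10,r1:10,r2:2,r3:4,r4:10,r5:18

STATUS = VALUE 18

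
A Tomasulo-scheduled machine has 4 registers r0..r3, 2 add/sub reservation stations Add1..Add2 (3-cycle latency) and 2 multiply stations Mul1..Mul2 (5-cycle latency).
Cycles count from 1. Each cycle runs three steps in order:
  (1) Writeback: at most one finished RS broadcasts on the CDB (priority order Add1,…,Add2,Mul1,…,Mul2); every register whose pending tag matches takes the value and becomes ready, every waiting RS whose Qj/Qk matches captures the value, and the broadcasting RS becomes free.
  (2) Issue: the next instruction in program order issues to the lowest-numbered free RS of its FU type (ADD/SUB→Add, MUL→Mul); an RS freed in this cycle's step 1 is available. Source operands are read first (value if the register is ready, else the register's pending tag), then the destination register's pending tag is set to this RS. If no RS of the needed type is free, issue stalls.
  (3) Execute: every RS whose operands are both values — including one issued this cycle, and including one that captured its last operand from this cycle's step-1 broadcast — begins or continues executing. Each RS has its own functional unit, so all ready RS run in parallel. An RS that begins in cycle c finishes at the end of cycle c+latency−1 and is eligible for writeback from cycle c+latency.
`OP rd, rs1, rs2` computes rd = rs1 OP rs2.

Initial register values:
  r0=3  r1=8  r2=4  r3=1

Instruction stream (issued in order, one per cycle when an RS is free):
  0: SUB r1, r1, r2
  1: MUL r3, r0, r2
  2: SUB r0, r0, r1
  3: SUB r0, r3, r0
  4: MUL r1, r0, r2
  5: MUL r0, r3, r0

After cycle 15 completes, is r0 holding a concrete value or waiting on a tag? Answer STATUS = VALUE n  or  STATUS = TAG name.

c1: issue SUB r1<-Add1 | r0:3,r1:Add1,r2:4,r3:1
c2: issue MUL r3<-Mul1 | r0:3,r1:Add1,r2:4,r3:Mul1
c3: issue SUB r0<-Add2 | r0:Add2,r1:Add1,r2:4,r3:Mul1
c4: CDB Add1=4; issue SUB r0<-Add1 | r0:Add1,r1:4,r2:4,r3:Mul1
c5: issue MUL r1<-Mul2 | r0:Add1,r1:Mul2,r2:4,r3:Mul1
c6: stall | r0:Add1,r1:Mul2,r2:4,r3:Mul1
c7: CDB Add2=-1; stall | r0:Add1,r1:Mul2,r2:4,r3:Mul1
c8: CDB Mul1=12; issue MUL r0<-Mul1 | r0:Mul1,r1:Mul2,r2:4,r3:12
c9: - | r0:Mul1,r1:Mul2,r2:4,r3:12
c10: - | r0:Mul1,r1:Mul2,r2:4,r3:12
c11: CDB Add1=13 | r0:Mul1,r1:Mul2,r2:4,r3:12
c12: - | r0:Mul1,r1:Mul2,r2:4,r3:12
c13: - | r0:Mul1,r1:Mul2,r2:4,r3:12
c14: - | r0:Mul1,r1:Mul2,r2:4,r3:12
c15: - | r0:Mul1,r1:Mul2,r2:4,r3:12

STATUS = TAG Mul1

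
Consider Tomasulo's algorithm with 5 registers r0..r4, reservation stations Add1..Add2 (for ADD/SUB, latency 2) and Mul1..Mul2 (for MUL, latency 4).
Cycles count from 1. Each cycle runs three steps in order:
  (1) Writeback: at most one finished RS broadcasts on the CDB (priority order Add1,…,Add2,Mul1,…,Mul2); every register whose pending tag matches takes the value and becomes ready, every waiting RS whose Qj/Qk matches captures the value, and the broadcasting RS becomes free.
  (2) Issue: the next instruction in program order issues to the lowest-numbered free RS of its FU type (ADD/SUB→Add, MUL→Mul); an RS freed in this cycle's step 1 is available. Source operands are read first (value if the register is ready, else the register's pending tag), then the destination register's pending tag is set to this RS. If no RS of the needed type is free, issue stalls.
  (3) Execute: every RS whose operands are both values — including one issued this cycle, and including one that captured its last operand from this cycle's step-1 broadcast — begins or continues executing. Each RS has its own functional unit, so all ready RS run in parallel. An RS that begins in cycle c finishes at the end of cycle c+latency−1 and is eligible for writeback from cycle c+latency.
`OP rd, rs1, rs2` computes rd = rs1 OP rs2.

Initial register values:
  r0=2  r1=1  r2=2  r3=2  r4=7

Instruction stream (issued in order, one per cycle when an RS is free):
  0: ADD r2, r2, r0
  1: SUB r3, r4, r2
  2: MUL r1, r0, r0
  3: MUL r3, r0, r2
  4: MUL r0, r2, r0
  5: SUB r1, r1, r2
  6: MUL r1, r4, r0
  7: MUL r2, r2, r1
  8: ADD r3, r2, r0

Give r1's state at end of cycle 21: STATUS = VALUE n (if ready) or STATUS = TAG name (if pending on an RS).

  c1: issue ADD r2<-Add1  regs: r0:2,r1:1,r2:Add1,r3:2,r4:7
  c2: issue SUB r3<-Add2  regs: r0:2,r1:1,r2:Add1,r3:Add2,r4:7
  c3: CDB Add1=4; issue MUL r1<-Mul1  regs: r0:2,r1:Mul1,r2:4,r3:Add2,r4:7
  c4: issue MUL r3<-Mul2  regs: r0:2,r1:Mul1,r2:4,r3:Mul2,r4:7
  c5: CDB Add2=3; stall  regs: r0:2,r1:Mul1,r2:4,r3:Mul2,r4:7
  c6: stall  regs: r0:2,r1:Mul1,r2:4,r3:Mul2,r4:7
  c7: CDB Mul1=4; issue MUL r0<-Mul1  regs: r0:Mul1,r1:4,r2:4,r3:Mul2,r4:7
  c8: CDB Mul2=8; issue SUB r1<-Add1  regs: r0:Mul1,r1:Add1,r2:4,r3:8,r4:7
  c9: issue MUL r1<-Mul2  regs: r0:Mul1,r1:Mul2,r2:4,r3:8,r4:7
  c10: CDB Add1=0; stall  regs: r0:Mul1,r1:Mul2,r2:4,r3:8,r4:7
  c11: CDB Mul1=8; issue MUL r2<-Mul1  regs: r0:8,r1:Mul2,r2:Mul1,r3:8,r4:7
  c12: issue ADD r3<-Add1  regs: r0:8,r1:Mul2,r2:Mul1,r3:Add1,r4:7
  c13: -  regs: r0:8,r1:Mul2,r2:Mul1,r3:Add1,r4:7
  c14: -  regs: r0:8,r1:Mul2,r2:Mul1,r3:Add1,r4:7
  c15: CDB Mul2=56  regs: r0:8,r1:56,r2:Mul1,r3:Add1,r4:7
  c16: -  regs: r0:8,r1:56,r2:Mul1,r3:Add1,r4:7
  c17: -  regs: r0:8,r1:56,r2:Mul1,r3:Add1,r4:7
  c18: -  regs: r0:8,r1:56,r2:Mul1,r3:Add1,r4:7
  c19: CDB Mul1=224  regs: r0:8,r1:56,r2:224,r3:Add1,r4:7
  c20: -  regs: r0:8,r1:56,r2:224,r3:Add1,r4:7
  c21: CDB Add1=232  regs: r0:8,r1:56,r2:224,r3:232,r4:7

STATUS = VALUE 56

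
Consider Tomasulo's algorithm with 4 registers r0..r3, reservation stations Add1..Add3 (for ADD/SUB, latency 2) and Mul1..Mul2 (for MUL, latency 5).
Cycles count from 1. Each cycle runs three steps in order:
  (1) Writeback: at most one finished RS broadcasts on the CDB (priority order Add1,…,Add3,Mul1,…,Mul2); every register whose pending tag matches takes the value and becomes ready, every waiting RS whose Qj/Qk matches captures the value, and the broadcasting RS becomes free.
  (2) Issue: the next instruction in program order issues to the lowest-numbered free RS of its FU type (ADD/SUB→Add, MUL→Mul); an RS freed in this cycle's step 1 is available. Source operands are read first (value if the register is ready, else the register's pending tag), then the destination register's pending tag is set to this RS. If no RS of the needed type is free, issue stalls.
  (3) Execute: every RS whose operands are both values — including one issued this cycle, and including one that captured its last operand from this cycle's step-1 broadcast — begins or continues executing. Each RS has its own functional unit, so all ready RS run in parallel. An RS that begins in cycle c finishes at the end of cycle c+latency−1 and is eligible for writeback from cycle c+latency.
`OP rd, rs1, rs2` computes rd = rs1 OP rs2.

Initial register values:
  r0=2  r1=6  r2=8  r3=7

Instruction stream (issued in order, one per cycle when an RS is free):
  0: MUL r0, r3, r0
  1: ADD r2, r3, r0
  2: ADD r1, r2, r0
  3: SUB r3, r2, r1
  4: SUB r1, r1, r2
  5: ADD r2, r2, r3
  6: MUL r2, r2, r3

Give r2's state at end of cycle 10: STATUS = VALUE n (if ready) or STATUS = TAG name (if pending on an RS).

c1: issue MUL r0<-Mul1 | r0:Mul1,r1:6,r2:8,r3:7
c2: issue ADD r2<-Add1 | r0:Mul1,r1:6,r2:Add1,r3:7
c3: issue ADD r1<-Add2 | r0:Mul1,r1:Add2,r2:Add1,r3:7
c4: issue SUB r3<-Add3 | r0:Mul1,r1:Add2,r2:Add1,r3:Add3
c5: stall | r0:Mul1,r1:Add2,r2:Add1,r3:Add3
c6: CDB Mul1=14; stall | r0:14,r1:Add2,r2:Add1,r3:Add3
c7: stall | r0:14,r1:Add2,r2:Add1,r3:Add3
c8: CDB Add1=21; issue SUB r1<-Add1 | r0:14,r1:Add1,r2:21,r3:Add3
c9: stall | r0:14,r1:Add1,r2:21,r3:Add3
c10: CDB Add2=35; issue ADD r2<-Add2 | r0:14,r1:Add1,r2:Add2,r3:Add3

STATUS = TAG Add2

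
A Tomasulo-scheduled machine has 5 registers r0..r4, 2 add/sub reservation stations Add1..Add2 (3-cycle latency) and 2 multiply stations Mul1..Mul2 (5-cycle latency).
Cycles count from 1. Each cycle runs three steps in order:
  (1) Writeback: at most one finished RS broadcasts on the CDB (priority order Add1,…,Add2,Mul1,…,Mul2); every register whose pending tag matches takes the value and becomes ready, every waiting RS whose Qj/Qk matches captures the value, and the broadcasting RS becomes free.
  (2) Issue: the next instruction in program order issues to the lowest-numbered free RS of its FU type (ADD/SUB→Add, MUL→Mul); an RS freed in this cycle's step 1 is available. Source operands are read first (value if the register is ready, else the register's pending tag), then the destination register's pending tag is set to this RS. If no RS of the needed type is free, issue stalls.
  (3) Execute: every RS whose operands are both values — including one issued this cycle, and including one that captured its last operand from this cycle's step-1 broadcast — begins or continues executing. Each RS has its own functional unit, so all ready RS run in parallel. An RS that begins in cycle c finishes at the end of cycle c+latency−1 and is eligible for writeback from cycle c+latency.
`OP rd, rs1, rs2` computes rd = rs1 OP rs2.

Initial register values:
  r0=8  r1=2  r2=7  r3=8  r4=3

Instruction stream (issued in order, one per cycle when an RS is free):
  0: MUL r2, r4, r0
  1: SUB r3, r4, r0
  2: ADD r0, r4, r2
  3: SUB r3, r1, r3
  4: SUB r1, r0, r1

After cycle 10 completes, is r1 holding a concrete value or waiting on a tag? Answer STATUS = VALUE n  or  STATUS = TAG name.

STATUS = TAG Add1

cycle 1: issue MUL r2<-Mul1 // r0:8,r1:2,r2:Mul1,r3:8,r4:3
cycle 2: issue SUB r3<-Add1 // r0:8,r1:2,r2:Mul1,r3:Add1,r4:3
cycle 3: issue ADD r0<-Add2 // r0:Add2,r1:2,r2:Mul1,r3:Add1,r4:3
cycle 4: stall // r0:Add2,r1:2,r2:Mul1,r3:Add1,r4:3
cycle 5: CDB Add1=-5; issue SUB r3<-Add1 // r0:Add2,r1:2,r2:Mul1,r3:Add1,r4:3
cycle 6: CDB Mul1=24; stall // r0:Add2,r1:2,r2:24,r3:Add1,r4:3
cycle 7: stall // r0:Add2,r1:2,r2:24,r3:Add1,r4:3
cycle 8: CDB Add1=7; issue SUB r1<-Add1 // r0:Add2,r1:Add1,r2:24,r3:7,r4:3
cycle 9: CDB Add2=27 // r0:27,r1:Add1,r2:24,r3:7,r4:3
cycle 10: - // r0:27,r1:Add1,r2:24,r3:7,r4:3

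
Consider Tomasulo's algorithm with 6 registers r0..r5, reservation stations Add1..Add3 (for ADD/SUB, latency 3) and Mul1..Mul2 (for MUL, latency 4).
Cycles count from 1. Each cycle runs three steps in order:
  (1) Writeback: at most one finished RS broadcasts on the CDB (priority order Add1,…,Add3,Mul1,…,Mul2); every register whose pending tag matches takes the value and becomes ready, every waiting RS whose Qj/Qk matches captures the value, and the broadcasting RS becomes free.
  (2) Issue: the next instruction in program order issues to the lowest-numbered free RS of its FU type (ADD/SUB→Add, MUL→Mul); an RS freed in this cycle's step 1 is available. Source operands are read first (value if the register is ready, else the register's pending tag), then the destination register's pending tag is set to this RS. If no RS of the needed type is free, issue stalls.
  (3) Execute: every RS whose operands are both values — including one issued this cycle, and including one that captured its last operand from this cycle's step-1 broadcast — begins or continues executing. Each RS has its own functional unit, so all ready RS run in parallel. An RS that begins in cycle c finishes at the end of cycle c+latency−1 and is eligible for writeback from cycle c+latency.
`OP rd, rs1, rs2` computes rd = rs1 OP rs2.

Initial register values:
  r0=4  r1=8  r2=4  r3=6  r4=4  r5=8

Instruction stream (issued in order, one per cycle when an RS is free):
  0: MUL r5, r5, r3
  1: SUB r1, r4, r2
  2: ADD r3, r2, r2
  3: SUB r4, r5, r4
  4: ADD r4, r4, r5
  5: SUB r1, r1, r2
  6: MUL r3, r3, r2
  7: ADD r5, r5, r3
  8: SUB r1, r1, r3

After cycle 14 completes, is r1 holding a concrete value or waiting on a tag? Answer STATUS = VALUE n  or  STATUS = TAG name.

STATUS = TAG Add3

c1: issue MUL r5<-Mul1 | r0:4,r1:8,r2:4,r3:6,r4:4,r5:Mul1
c2: issue SUB r1<-Add1 | r0:4,r1:Add1,r2:4,r3:6,r4:4,r5:Mul1
c3: issue ADD r3<-Add2 | r0:4,r1:Add1,r2:4,r3:Add2,r4:4,r5:Mul1
c4: issue SUB r4<-Add3 | r0:4,r1:Add1,r2:4,r3:Add2,r4:Add3,r5:Mul1
c5: CDB Add1=0; issue ADD r4<-Add1 | r0:4,r1:0,r2:4,r3:Add2,r4:Add1,r5:Mul1
c6: CDB Add2=8; issue SUB r1<-Add2 | r0:4,r1:Add2,r2:4,r3:8,r4:Add1,r5:Mul1
c7: CDB Mul1=48; issue MUL r3<-Mul1 | r0:4,r1:Add2,r2:4,r3:Mul1,r4:Add1,r5:48
c8: stall | r0:4,r1:Add2,r2:4,r3:Mul1,r4:Add1,r5:48
c9: CDB Add2=-4; issue ADD r5<-Add2 | r0:4,r1:-4,r2:4,r3:Mul1,r4:Add1,r5:Add2
c10: CDB Add3=44; issue SUB r1<-Add3 | r0:4,r1:Add3,r2:4,r3:Mul1,r4:Add1,r5:Add2
c11: CDB Mul1=32 | r0:4,r1:Add3,r2:4,r3:32,r4:Add1,r5:Add2
c12: - | r0:4,r1:Add3,r2:4,r3:32,r4:Add1,r5:Add2
c13: CDB Add1=92 | r0:4,r1:Add3,r2:4,r3:32,r4:92,r5:Add2
c14: CDB Add2=80 | r0:4,r1:Add3,r2:4,r3:32,r4:92,r5:80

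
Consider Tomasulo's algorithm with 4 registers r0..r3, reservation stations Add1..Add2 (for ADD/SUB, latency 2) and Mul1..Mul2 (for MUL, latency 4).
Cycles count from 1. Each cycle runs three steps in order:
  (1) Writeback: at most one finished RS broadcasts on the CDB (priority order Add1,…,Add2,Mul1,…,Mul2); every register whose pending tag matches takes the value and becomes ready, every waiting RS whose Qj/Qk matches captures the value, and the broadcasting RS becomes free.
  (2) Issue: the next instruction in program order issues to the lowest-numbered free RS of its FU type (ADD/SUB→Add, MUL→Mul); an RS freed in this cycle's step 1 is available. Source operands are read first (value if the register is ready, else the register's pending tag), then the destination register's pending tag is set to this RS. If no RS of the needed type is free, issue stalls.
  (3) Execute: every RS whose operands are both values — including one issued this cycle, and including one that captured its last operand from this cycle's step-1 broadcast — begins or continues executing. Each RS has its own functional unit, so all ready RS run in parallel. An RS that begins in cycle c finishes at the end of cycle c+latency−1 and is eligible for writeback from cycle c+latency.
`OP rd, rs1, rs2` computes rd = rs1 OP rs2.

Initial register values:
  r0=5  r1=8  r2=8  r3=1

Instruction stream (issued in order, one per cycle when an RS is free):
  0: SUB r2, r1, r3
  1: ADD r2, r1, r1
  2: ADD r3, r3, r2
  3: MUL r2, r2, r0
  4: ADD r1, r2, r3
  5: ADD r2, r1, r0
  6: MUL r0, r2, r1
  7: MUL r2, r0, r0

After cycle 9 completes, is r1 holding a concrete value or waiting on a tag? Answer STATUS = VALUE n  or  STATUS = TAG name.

STATUS = TAG Add2

  c1: issue SUB r2<-Add1  regs: r0:5,r1:8,r2:Add1,r3:1
  c2: issue ADD r2<-Add2  regs: r0:5,r1:8,r2:Add2,r3:1
  c3: CDB Add1=7; issue ADD r3<-Add1  regs: r0:5,r1:8,r2:Add2,r3:Add1
  c4: CDB Add2=16; issue MUL r2<-Mul1  regs: r0:5,r1:8,r2:Mul1,r3:Add1
  c5: issue ADD r1<-Add2  regs: r0:5,r1:Add2,r2:Mul1,r3:Add1
  c6: CDB Add1=17; issue ADD r2<-Add1  regs: r0:5,r1:Add2,r2:Add1,r3:17
  c7: issue MUL r0<-Mul2  regs: r0:Mul2,r1:Add2,r2:Add1,r3:17
  c8: CDB Mul1=80; issue MUL r2<-Mul1  regs: r0:Mul2,r1:Add2,r2:Mul1,r3:17
  c9: -  regs: r0:Mul2,r1:Add2,r2:Mul1,r3:17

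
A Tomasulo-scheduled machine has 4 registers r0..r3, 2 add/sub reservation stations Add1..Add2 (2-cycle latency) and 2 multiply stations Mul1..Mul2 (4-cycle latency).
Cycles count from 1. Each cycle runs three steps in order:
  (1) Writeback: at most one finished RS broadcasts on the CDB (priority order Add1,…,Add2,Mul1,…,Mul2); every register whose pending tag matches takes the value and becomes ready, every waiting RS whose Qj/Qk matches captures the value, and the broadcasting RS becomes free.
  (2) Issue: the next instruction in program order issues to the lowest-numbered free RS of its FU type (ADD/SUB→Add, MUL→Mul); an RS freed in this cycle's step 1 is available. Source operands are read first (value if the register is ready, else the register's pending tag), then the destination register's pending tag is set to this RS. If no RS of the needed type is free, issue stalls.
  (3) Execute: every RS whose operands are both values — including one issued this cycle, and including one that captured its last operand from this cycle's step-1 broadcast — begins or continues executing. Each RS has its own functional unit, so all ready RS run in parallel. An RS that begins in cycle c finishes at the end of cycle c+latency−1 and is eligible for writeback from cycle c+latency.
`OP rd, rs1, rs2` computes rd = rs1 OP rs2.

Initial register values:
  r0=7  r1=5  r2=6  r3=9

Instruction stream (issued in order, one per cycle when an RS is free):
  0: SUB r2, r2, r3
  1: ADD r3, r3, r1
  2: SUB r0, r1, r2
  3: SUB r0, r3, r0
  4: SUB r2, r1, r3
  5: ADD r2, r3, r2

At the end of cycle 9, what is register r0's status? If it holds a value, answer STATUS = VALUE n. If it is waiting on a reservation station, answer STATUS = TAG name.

  c1: issue SUB r2<-Add1  regs: r0:7,r1:5,r2:Add1,r3:9
  c2: issue ADD r3<-Add2  regs: r0:7,r1:5,r2:Add1,r3:Add2
  c3: CDB Add1=-3; issue SUB r0<-Add1  regs: r0:Add1,r1:5,r2:-3,r3:Add2
  c4: CDB Add2=14; issue SUB r0<-Add2  regs: r0:Add2,r1:5,r2:-3,r3:14
  c5: CDB Add1=8; issue SUB r2<-Add1  regs: r0:Add2,r1:5,r2:Add1,r3:14
  c6: stall  regs: r0:Add2,r1:5,r2:Add1,r3:14
  c7: CDB Add1=-9; issue ADD r2<-Add1  regs: r0:Add2,r1:5,r2:Add1,r3:14
  c8: CDB Add2=6  regs: r0:6,r1:5,r2:Add1,r3:14
  c9: CDB Add1=5  regs: r0:6,r1:5,r2:5,r3:14

STATUS = VALUE 6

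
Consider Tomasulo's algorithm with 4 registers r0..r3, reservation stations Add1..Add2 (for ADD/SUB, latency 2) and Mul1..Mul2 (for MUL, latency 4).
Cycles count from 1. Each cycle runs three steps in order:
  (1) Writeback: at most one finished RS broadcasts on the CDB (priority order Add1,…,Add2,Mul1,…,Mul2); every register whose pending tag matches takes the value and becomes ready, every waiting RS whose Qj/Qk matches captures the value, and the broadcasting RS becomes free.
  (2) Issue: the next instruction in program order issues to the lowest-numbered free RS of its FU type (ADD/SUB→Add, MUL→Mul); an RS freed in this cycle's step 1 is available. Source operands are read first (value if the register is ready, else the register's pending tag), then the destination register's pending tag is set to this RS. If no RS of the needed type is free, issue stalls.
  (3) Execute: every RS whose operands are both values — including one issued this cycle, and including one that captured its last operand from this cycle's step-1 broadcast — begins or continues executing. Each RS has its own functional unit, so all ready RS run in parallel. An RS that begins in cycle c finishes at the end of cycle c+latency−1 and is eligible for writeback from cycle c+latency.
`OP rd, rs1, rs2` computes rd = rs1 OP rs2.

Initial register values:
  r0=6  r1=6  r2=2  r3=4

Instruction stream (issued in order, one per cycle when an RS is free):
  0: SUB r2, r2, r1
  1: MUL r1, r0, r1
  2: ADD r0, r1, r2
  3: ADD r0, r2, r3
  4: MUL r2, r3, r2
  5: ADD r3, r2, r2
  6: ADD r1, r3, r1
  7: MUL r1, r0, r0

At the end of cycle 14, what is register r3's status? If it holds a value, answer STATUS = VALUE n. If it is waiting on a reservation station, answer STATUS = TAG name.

cycle 1: issue SUB r2<-Add1 // r0:6,r1:6,r2:Add1,r3:4
cycle 2: issue MUL r1<-Mul1 // r0:6,r1:Mul1,r2:Add1,r3:4
cycle 3: CDB Add1=-4; issue ADD r0<-Add1 // r0:Add1,r1:Mul1,r2:-4,r3:4
cycle 4: issue ADD r0<-Add2 // r0:Add2,r1:Mul1,r2:-4,r3:4
cycle 5: issue MUL r2<-Mul2 // r0:Add2,r1:Mul1,r2:Mul2,r3:4
cycle 6: CDB Add2=0; issue ADD r3<-Add2 // r0:0,r1:Mul1,r2:Mul2,r3:Add2
cycle 7: CDB Mul1=36; stall // r0:0,r1:36,r2:Mul2,r3:Add2
cycle 8: stall // r0:0,r1:36,r2:Mul2,r3:Add2
cycle 9: CDB Add1=32; issue ADD r1<-Add1 // r0:0,r1:Add1,r2:Mul2,r3:Add2
cycle 10: CDB Mul2=-16; issue MUL r1<-Mul1 // r0:0,r1:Mul1,r2:-16,r3:Add2
cycle 11: - // r0:0,r1:Mul1,r2:-16,r3:Add2
cycle 12: CDB Add2=-32 // r0:0,r1:Mul1,r2:-16,r3:-32
cycle 13: - // r0:0,r1:Mul1,r2:-16,r3:-32
cycle 14: CDB Add1=4 // r0:0,r1:Mul1,r2:-16,r3:-32

STATUS = VALUE -32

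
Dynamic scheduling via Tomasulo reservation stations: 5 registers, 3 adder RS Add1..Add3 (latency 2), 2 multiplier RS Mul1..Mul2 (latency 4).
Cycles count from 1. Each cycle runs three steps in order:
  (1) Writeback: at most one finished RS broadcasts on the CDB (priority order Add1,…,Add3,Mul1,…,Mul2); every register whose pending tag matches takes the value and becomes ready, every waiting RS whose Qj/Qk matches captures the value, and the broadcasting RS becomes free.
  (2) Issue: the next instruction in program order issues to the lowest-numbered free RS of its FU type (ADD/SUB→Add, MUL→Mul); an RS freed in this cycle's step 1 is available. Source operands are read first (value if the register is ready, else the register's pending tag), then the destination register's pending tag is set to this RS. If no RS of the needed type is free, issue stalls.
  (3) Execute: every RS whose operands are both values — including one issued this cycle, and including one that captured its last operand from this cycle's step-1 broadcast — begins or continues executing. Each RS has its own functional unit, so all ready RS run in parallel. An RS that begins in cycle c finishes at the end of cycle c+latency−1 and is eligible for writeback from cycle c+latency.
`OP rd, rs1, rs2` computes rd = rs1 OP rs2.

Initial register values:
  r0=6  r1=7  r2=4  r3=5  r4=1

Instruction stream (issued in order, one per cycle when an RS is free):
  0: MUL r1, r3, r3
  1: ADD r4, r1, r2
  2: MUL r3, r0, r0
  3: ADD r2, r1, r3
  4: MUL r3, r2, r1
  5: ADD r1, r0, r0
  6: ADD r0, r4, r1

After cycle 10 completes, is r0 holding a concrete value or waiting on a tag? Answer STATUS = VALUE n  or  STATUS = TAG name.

c1: issue MUL r1<-Mul1 | r0:6,r1:Mul1,r2:4,r3:5,r4:1
c2: issue ADD r4<-Add1 | r0:6,r1:Mul1,r2:4,r3:5,r4:Add1
c3: issue MUL r3<-Mul2 | r0:6,r1:Mul1,r2:4,r3:Mul2,r4:Add1
c4: issue ADD r2<-Add2 | r0:6,r1:Mul1,r2:Add2,r3:Mul2,r4:Add1
c5: CDB Mul1=25; issue MUL r3<-Mul1 | r0:6,r1:25,r2:Add2,r3:Mul1,r4:Add1
c6: issue ADD r1<-Add3 | r0:6,r1:Add3,r2:Add2,r3:Mul1,r4:Add1
c7: CDB Add1=29; issue ADD r0<-Add1 | r0:Add1,r1:Add3,r2:Add2,r3:Mul1,r4:29
c8: CDB Add3=12 | r0:Add1,r1:12,r2:Add2,r3:Mul1,r4:29
c9: CDB Mul2=36 | r0:Add1,r1:12,r2:Add2,r3:Mul1,r4:29
c10: CDB Add1=41 | r0:41,r1:12,r2:Add2,r3:Mul1,r4:29

STATUS = VALUE 41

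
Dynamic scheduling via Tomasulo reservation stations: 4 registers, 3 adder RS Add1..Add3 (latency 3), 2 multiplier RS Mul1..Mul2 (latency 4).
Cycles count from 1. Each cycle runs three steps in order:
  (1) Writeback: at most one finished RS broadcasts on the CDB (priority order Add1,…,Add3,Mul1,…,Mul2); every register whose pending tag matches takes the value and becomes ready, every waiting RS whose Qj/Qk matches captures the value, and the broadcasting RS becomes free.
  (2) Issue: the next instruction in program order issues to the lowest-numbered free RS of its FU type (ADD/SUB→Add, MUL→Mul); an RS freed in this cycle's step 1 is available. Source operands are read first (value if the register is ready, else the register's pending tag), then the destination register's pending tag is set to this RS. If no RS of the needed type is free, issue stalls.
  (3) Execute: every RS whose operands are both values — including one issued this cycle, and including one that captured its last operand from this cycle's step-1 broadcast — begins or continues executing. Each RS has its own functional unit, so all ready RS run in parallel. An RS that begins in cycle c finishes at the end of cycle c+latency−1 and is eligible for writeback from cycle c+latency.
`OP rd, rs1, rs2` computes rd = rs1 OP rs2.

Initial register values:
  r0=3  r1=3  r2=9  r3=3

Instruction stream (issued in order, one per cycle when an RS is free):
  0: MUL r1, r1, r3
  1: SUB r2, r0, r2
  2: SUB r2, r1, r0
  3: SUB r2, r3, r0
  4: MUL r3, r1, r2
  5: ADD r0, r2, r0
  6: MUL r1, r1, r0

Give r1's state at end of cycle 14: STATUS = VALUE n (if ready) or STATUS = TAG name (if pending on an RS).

STATUS = VALUE 27

cycle 1: issue MUL r1<-Mul1 // r0:3,r1:Mul1,r2:9,r3:3
cycle 2: issue SUB r2<-Add1 // r0:3,r1:Mul1,r2:Add1,r3:3
cycle 3: issue SUB r2<-Add2 // r0:3,r1:Mul1,r2:Add2,r3:3
cycle 4: issue SUB r2<-Add3 // r0:3,r1:Mul1,r2:Add3,r3:3
cycle 5: CDB Add1=-6; issue MUL r3<-Mul2 // r0:3,r1:Mul1,r2:Add3,r3:Mul2
cycle 6: CDB Mul1=9; issue ADD r0<-Add1 // r0:Add1,r1:9,r2:Add3,r3:Mul2
cycle 7: CDB Add3=0; issue MUL r1<-Mul1 // r0:Add1,r1:Mul1,r2:0,r3:Mul2
cycle 8: - // r0:Add1,r1:Mul1,r2:0,r3:Mul2
cycle 9: CDB Add2=6 // r0:Add1,r1:Mul1,r2:0,r3:Mul2
cycle 10: CDB Add1=3 // r0:3,r1:Mul1,r2:0,r3:Mul2
cycle 11: CDB Mul2=0 // r0:3,r1:Mul1,r2:0,r3:0
cycle 12: - // r0:3,r1:Mul1,r2:0,r3:0
cycle 13: - // r0:3,r1:Mul1,r2:0,r3:0
cycle 14: CDB Mul1=27 // r0:3,r1:27,r2:0,r3:0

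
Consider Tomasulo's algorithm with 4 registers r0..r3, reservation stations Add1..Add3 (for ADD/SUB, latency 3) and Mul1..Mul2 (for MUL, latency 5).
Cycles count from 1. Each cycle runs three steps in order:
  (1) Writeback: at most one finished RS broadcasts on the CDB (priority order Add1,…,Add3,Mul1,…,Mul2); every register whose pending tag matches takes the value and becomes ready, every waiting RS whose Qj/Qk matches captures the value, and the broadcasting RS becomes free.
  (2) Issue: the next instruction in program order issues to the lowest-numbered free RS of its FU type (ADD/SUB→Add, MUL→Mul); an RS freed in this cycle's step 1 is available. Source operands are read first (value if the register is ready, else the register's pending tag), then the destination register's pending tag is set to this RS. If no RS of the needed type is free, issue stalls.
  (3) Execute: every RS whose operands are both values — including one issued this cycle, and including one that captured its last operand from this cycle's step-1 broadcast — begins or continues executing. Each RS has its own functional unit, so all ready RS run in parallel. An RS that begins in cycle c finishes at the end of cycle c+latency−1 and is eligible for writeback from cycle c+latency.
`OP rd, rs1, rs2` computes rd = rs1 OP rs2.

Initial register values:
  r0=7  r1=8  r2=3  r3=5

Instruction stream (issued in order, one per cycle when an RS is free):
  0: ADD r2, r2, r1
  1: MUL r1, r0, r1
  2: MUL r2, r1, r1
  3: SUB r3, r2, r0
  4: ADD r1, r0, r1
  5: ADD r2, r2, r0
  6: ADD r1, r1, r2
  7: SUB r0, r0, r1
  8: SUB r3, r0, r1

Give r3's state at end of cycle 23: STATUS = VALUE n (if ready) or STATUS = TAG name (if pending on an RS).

STATUS = TAG Add3

c1: issue ADD r2<-Add1 | r0:7,r1:8,r2:Add1,r3:5
c2: issue MUL r1<-Mul1 | r0:7,r1:Mul1,r2:Add1,r3:5
c3: issue MUL r2<-Mul2 | r0:7,r1:Mul1,r2:Mul2,r3:5
c4: CDB Add1=11; issue SUB r3<-Add1 | r0:7,r1:Mul1,r2:Mul2,r3:Add1
c5: issue ADD r1<-Add2 | r0:7,r1:Add2,r2:Mul2,r3:Add1
c6: issue ADD r2<-Add3 | r0:7,r1:Add2,r2:Add3,r3:Add1
c7: CDB Mul1=56; stall | r0:7,r1:Add2,r2:Add3,r3:Add1
c8: stall | r0:7,r1:Add2,r2:Add3,r3:Add1
c9: stall | r0:7,r1:Add2,r2:Add3,r3:Add1
c10: CDB Add2=63; issue ADD r1<-Add2 | r0:7,r1:Add2,r2:Add3,r3:Add1
c11: stall | r0:7,r1:Add2,r2:Add3,r3:Add1
c12: CDB Mul2=3136; stall | r0:7,r1:Add2,r2:Add3,r3:Add1
c13: stall | r0:7,r1:Add2,r2:Add3,r3:Add1
c14: stall | r0:7,r1:Add2,r2:Add3,r3:Add1
c15: CDB Add1=3129; issue SUB r0<-Add1 | r0:Add1,r1:Add2,r2:Add3,r3:3129
c16: CDB Add3=3143; issue SUB r3<-Add3 | r0:Add1,r1:Add2,r2:3143,r3:Add3
c17: - | r0:Add1,r1:Add2,r2:3143,r3:Add3
c18: - | r0:Add1,r1:Add2,r2:3143,r3:Add3
c19: CDB Add2=3206 | r0:Add1,r1:3206,r2:3143,r3:Add3
c20: - | r0:Add1,r1:3206,r2:3143,r3:Add3
c21: - | r0:Add1,r1:3206,r2:3143,r3:Add3
c22: CDB Add1=-3199 | r0:-3199,r1:3206,r2:3143,r3:Add3
c23: - | r0:-3199,r1:3206,r2:3143,r3:Add3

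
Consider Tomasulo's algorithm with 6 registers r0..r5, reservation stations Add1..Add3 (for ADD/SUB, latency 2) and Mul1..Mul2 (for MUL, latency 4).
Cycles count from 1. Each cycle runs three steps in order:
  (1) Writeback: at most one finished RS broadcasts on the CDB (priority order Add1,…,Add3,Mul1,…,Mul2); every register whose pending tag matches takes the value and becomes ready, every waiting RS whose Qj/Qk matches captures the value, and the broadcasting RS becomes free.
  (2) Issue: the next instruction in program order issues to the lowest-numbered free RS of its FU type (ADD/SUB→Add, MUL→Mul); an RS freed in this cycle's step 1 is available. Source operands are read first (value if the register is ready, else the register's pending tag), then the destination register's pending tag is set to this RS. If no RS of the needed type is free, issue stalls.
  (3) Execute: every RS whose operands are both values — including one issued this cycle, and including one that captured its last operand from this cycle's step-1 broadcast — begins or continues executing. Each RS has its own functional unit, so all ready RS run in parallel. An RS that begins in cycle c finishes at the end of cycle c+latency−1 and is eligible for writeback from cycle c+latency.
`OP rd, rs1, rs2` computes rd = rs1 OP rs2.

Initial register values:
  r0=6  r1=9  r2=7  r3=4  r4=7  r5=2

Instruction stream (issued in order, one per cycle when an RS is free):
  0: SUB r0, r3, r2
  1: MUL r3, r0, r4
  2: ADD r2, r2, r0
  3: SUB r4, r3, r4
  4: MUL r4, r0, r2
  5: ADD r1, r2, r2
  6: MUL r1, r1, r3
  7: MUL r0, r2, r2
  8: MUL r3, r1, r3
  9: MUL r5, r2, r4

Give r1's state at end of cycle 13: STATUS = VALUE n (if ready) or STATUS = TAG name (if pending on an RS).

STATUS = VALUE -168

cycle 1: issue SUB r0<-Add1 // r0:Add1,r1:9,r2:7,r3:4,r4:7,r5:2
cycle 2: issue MUL r3<-Mul1 // r0:Add1,r1:9,r2:7,r3:Mul1,r4:7,r5:2
cycle 3: CDB Add1=-3; issue ADD r2<-Add1 // r0:-3,r1:9,r2:Add1,r3:Mul1,r4:7,r5:2
cycle 4: issue SUB r4<-Add2 // r0:-3,r1:9,r2:Add1,r3:Mul1,r4:Add2,r5:2
cycle 5: CDB Add1=4; issue MUL r4<-Mul2 // r0:-3,r1:9,r2:4,r3:Mul1,r4:Mul2,r5:2
cycle 6: issue ADD r1<-Add1 // r0:-3,r1:Add1,r2:4,r3:Mul1,r4:Mul2,r5:2
cycle 7: CDB Mul1=-21; issue MUL r1<-Mul1 // r0:-3,r1:Mul1,r2:4,r3:-21,r4:Mul2,r5:2
cycle 8: CDB Add1=8; stall // r0:-3,r1:Mul1,r2:4,r3:-21,r4:Mul2,r5:2
cycle 9: CDB Add2=-28; stall // r0:-3,r1:Mul1,r2:4,r3:-21,r4:Mul2,r5:2
cycle 10: CDB Mul2=-12; issue MUL r0<-Mul2 // r0:Mul2,r1:Mul1,r2:4,r3:-21,r4:-12,r5:2
cycle 11: stall // r0:Mul2,r1:Mul1,r2:4,r3:-21,r4:-12,r5:2
cycle 12: CDB Mul1=-168; issue MUL r3<-Mul1 // r0:Mul2,r1:-168,r2:4,r3:Mul1,r4:-12,r5:2
cycle 13: stall // r0:Mul2,r1:-168,r2:4,r3:Mul1,r4:-12,r5:2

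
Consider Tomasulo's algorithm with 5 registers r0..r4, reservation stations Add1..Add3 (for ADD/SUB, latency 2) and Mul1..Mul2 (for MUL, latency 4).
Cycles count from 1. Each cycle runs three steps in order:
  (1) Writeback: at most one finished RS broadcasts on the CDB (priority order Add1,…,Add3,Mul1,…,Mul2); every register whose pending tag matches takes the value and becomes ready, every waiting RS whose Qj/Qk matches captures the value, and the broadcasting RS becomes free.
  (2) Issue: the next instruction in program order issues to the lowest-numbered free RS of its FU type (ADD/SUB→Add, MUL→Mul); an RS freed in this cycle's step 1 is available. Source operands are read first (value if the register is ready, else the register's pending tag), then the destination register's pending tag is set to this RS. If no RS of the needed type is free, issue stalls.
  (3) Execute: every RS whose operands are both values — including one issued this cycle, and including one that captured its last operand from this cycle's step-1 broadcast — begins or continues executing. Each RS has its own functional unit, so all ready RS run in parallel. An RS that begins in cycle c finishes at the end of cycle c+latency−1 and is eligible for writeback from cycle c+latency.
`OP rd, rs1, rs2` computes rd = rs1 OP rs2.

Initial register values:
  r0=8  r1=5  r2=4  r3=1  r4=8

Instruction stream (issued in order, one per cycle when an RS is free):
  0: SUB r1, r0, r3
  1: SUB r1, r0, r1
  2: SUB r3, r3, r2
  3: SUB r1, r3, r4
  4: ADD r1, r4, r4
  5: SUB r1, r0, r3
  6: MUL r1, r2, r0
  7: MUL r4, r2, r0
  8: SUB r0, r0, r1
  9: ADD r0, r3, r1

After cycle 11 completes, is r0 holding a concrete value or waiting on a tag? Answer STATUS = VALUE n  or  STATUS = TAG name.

STATUS = TAG Add2

c1: issue SUB r1<-Add1 | r0:8,r1:Add1,r2:4,r3:1,r4:8
c2: issue SUB r1<-Add2 | r0:8,r1:Add2,r2:4,r3:1,r4:8
c3: CDB Add1=7; issue SUB r3<-Add1 | r0:8,r1:Add2,r2:4,r3:Add1,r4:8
c4: issue SUB r1<-Add3 | r0:8,r1:Add3,r2:4,r3:Add1,r4:8
c5: CDB Add1=-3; issue ADD r1<-Add1 | r0:8,r1:Add1,r2:4,r3:-3,r4:8
c6: CDB Add2=1; issue SUB r1<-Add2 | r0:8,r1:Add2,r2:4,r3:-3,r4:8
c7: CDB Add1=16; issue MUL r1<-Mul1 | r0:8,r1:Mul1,r2:4,r3:-3,r4:8
c8: CDB Add2=11; issue MUL r4<-Mul2 | r0:8,r1:Mul1,r2:4,r3:-3,r4:Mul2
c9: CDB Add3=-11; issue SUB r0<-Add1 | r0:Add1,r1:Mul1,r2:4,r3:-3,r4:Mul2
c10: issue ADD r0<-Add2 | r0:Add2,r1:Mul1,r2:4,r3:-3,r4:Mul2
c11: CDB Mul1=32 | r0:Add2,r1:32,r2:4,r3:-3,r4:Mul2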